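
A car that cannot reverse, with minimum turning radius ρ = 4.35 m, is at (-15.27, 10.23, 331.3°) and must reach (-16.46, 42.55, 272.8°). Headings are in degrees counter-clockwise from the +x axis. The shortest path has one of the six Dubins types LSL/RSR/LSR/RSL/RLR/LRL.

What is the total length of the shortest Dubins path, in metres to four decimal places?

Let ψ = atan2(Δy, Δx) = atan2(32.32, -1.19) = 92.1086° be the start→goal bearing.
Normalize: d = |goal − start| / ρ = 32.341900/4.35 = 7.434920, α = (θ_start − ψ) mod 360° = 239.1914° = 4.174677 rad, β = (θ_goal − ψ) mod 360° = 180.6914° = 3.153659 rad.
Common terms: sin α = -0.858883, cos α = -0.512172, sin β = -0.012066, cos β = -0.999927, cos(α−β) = 0.522499, d² = 55.278029. Work in radians in the unit-radius frame; every candidate has L = ρ·(t + p + q).
LSL: p² = 2 + d² − 2cos(α−β) + 2d(sin α − sin β) = 43.641007; p = √p² = 6.606134; φ = atan2(cos β − cos α, d + sin α − sin β) = -0.073901 rad; t = (φ − α) mod 2π = 2.034608 rad, q = (β − φ) mod 2π = 3.227560 rad → L = 4.35·(2.034608 + 6.606134 + 3.227560) = 4.35·11.868302 = 51.627113 m
RSR: p² = 2 + d² − 2cos(α−β) + 2d(sin β − sin α) = 68.825056; p = √p² = 8.296087; φ = atan2(cos α − cos β, d − sin α + sin β) = 0.058827 rad; t = (α − φ) mod 2π = 4.115850 rad, q = (φ − β) mod 2π = 3.188353 rad → L = 4.35·(4.115850 + 8.296087 + 3.188353) = 4.35·15.600290 = 67.861260 m
LSR: p² = d² − 2 + 2cos(α−β) + 2d(sin α + sin β) = 41.372155; p = √p² = 6.432119; φ = atan2(−cos α − cos β, d + sin α + sin β) − atan2(−2, p) = 0.527876 rad; t = (φ − α) mod 2π = 2.636385 rad, q = (φ − β) mod 2π = 3.657402 rad → L = 4.35·(2.636385 + 6.432119 + 3.657402) = 4.35·12.725906 = 55.357692 m
RSL: p² = d² − 2 + 2cos(α−β) − 2d(sin α + sin β) = 67.273896; p = √p² = 8.202067; φ = atan2(cos α + cos β, d − sin α − sin β) − atan2(2, p) = -0.419253 rad; t = (α − φ) mod 2π = 4.593930 rad, q = (β − φ) mod 2π = 3.572913 rad → L = 4.35·(4.593930 + 8.202067 + 3.572913) = 4.35·16.368909 = 71.204756 m
RLR: c = (6 − d² + 2cos(α−β) + 2d(sin α − sin β))/8 = -7.603132, |c| > 1 → infeasible
LRL: c = (6 − d² + 2cos(α−β) − 2d(sin α − sin β))/8 = -4.455126, |c| > 1 → infeasible
Shortest: LSL with L = 51.627113 m ≈ 51.6271 m

51.6271 m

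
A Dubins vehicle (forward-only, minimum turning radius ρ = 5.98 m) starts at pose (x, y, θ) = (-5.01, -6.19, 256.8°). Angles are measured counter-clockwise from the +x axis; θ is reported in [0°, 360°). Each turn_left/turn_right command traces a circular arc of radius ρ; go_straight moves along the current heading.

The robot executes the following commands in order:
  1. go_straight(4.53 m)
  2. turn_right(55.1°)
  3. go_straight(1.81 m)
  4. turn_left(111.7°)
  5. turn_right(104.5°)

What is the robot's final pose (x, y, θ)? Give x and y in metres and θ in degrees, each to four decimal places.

(-14.9258, -34.4693, 208.9000°)

set_pose: (x, y, θ) = (-5.0100, -6.1900, 256.8000°), ρ = 5.98
go_straight(4.53): x += 4.53·cos θ, y += 4.53·sin θ → (-6.0444, -10.6003, 256.8000°)
turn_right(55.1°): centre at ρ to the right, rotate −55.1° → (-9.6553, -14.7910, 201.7000°)
go_straight(1.81): x += 1.81·cos θ, y += 1.81·sin θ → (-11.3371, -15.4602, 201.7000°)
turn_left(111.7°): centre at ρ to the left, rotate +111.7° → (-13.4709, -25.1252, 313.4000°)
turn_right(104.5°): centre at ρ to the right, rotate −104.5° → (-14.9258, -34.4693, 208.9000°)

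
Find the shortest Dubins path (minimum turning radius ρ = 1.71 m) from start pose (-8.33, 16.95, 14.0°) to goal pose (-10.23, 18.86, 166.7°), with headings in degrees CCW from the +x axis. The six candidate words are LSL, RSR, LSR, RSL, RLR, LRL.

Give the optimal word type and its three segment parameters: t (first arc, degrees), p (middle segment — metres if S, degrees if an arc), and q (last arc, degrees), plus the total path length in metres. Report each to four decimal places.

Let ψ = atan2(Δy, Δx) = atan2(1.91, -1.90) = 134.8496° be the start→goal bearing.
Normalize: d = |goal − start| / ρ = 2.694086/1.71 = 1.575489, α = (θ_start − ψ) mod 360° = 239.1504° = 4.173962 rad, β = (θ_goal − ψ) mod 360° = 31.8504° = 0.555894 rad.
Common terms: sin α = -0.858516, cos α = -0.512787, sin β = 0.527703, cos β = 0.849429, cos(α−β) = -0.888617, d² = 2.482165. Work in radians in the unit-radius frame; every candidate has L = ρ·(t + p + q).
LSL: p² = 2 + d² − 2cos(α−β) + 2d(sin α − sin β) = 1.891454; p = √p² = 1.375301; φ = atan2(cos β − cos α, d + sin α − sin β) = 1.432738 rad; t = (φ − α) mod 2π = 3.541961 rad, q = (β − φ) mod 2π = 5.406342 rad → L = 1.71·(3.541961 + 1.375301 + 5.406342) = 1.71·10.323605 = 17.653364 m
RSR: p² = 2 + d² − 2cos(α−β) + 2d(sin β − sin α) = 10.627346; p = √p² = 3.259961; φ = atan2(cos α − cos β, d − sin α + sin β) = -0.431091 rad; t = (α − φ) mod 2π = 4.605053 rad, q = (φ − β) mod 2π = 5.296200 rad → L = 1.71·(4.605053 + 3.259961 + 5.296200) = 1.71·13.161214 = 22.505676 m
LSR: p² = d² − 2 + 2cos(α−β) + 2d(sin α + sin β) = -2.337454 < 0 → infeasible
RSL: p² = d² − 2 + 2cos(α−β) − 2d(sin α + sin β) = -0.252684 < 0 → infeasible
RLR: c = (6 − d² + 2cos(α−β) + 2d(sin α − sin β))/8 = -0.328418; p = 2π − arccos c = 4.377761 rad; φ = atan2(cos α − cos β, d − sin α + sin β) = -0.431091 rad; t = (α − φ + p/2) mod 2π = 0.510748 rad, q = (α − β − t + p) mod 2π = 1.201895 rad → L = 1.71·(0.510748 + 4.377761 + 1.201895) = 1.71·6.090403 = 10.414590 m
LRL: c = (6 − d² + 2cos(α−β) − 2d(sin α − sin β))/8 = 0.763568; p = 2π − arccos c = 5.581210 rad; φ = atan2(cos β − cos α, d + sin α − sin β) = 1.432738 rad; t = (φ − α + p/2) mod 2π = 0.049381 rad, q = (β − α − t + p) mod 2π = 1.913762 rad → L = 1.71·(0.049381 + 5.581210 + 1.913762) = 1.71·7.544353 = 12.900843 m
Shortest: RLR with L = 10.414590 m ≈ 10.4146 m
Convert RLR to answer units (arcs ×180/π): t = 0.510748·180/π = 29.2637°, p = 4.377761·180/π = 250.8272°, q = 1.201895·180/π = 68.8635°, L = 10.4146 m.

RLR: t = 29.2637°, p = 250.8272°, q = 68.8635°, L = 10.4146 m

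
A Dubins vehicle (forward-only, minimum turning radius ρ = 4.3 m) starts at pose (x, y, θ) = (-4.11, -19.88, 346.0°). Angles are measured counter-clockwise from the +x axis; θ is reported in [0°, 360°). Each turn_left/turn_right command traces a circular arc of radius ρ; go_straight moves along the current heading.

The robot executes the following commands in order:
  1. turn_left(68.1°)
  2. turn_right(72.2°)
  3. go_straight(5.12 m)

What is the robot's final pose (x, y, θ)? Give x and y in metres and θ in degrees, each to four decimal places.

(10.0992, -18.2540, 341.9000°)

set_pose: (x, y, θ) = (-4.1100, -19.8800, 346.0000°), ρ = 4.3
turn_left(68.1°): centre at ρ to the left, rotate +68.1° → (0.4134, -18.2291, 414.1000° ≡ 54.1000°)
turn_right(72.2°): centre at ρ to the right, rotate −72.2° → (5.2325, -16.6633, -18.1000° ≡ 341.9000°)
go_straight(5.12): x += 5.12·cos θ, y += 5.12·sin θ → (10.0992, -18.2540, 341.9000°)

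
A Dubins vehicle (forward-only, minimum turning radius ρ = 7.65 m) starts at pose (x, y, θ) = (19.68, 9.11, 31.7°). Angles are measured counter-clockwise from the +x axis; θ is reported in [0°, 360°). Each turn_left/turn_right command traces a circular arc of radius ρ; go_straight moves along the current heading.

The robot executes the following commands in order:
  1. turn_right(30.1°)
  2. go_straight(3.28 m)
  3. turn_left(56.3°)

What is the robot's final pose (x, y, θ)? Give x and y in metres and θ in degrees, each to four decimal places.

(33.0319, 13.9217, 57.9000°)

set_pose: (x, y, θ) = (19.6800, 9.1100, 31.7000°), ρ = 7.65
turn_right(30.1°): centre at ρ to the right, rotate −30.1° → (23.4863, 10.2483, 1.6000°)
go_straight(3.28): x += 3.28·cos θ, y += 3.28·sin θ → (26.7650, 10.3399, 1.6000°)
turn_left(56.3°): centre at ρ to the left, rotate +56.3° → (33.0319, 13.9217, 57.9000°)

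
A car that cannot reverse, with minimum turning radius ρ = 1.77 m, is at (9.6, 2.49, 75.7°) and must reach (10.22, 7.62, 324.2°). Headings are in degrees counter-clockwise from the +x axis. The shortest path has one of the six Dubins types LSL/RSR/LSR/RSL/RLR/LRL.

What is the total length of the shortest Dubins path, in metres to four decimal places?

Let ψ = atan2(Δy, Δx) = atan2(5.13, 0.62) = 83.1088° be the start→goal bearing.
Normalize: d = |goal − start| / ρ = 5.167330/1.77 = 2.919396, α = (θ_start − ψ) mod 360° = 352.5912° = 6.153878 rad, β = (θ_goal − ψ) mod 360° = 241.0912° = 4.207835 rad.
Common terms: sin α = -0.128948, cos α = 0.991651, sin β = -0.875390, cos β = -0.483417, cos(α−β) = -0.366501, d² = 8.522870. Work in radians in the unit-radius frame; every candidate has L = ρ·(t + p + q).
LSL: p² = 2 + d² − 2cos(α−β) + 2d(sin α − sin β) = 15.614196; p = √p² = 3.951480; φ = atan2(cos β − cos α, d + sin α − sin β) = -0.382558 rad; t = (φ − α) mod 2π = 6.029935 rad, q = (β − φ) mod 2π = 4.590394 rad → L = 1.77·(6.029935 + 3.951480 + 4.590394) = 1.77·14.571809 = 25.792101 m
RSR: p² = 2 + d² − 2cos(α−β) + 2d(sin β − sin α) = 6.897550; p = √p² = 2.626319; φ = atan2(cos α − cos β, d − sin α + sin β) = 0.596377 rad; t = (α − φ) mod 2π = 5.557501 rad, q = (φ − β) mod 2π = 2.671727 rad → L = 1.77·(5.557501 + 2.626319 + 2.671727) = 1.77·10.855546 = 19.214317 m
LSR: p² = d² − 2 + 2cos(α−β) + 2d(sin α + sin β) = -0.074252 < 0 → infeasible
RSL: p² = d² − 2 + 2cos(α−β) − 2d(sin α + sin β) = 11.653988; p = √p² = 3.413794; φ = atan2(cos α + cos β, d − sin α − sin β) − atan2(2, p) = -0.401145 rad; t = (α − φ) mod 2π = 0.271838 rad, q = (β − φ) mod 2π = 4.608981 rad → L = 1.77·(0.271838 + 3.413794 + 4.608981) = 1.77·8.294612 = 14.681463 m
RLR: c = (6 − d² + 2cos(α−β) + 2d(sin α − sin β))/8 = 0.137806; p = 2π − arccos c = 4.850635 rad; φ = atan2(cos α − cos β, d − sin α + sin β) = 0.596377 rad; t = (α − φ + p/2) mod 2π = 1.699633 rad, q = (α − β − t + p) mod 2π = 5.097044 rad → L = 1.77·(1.699633 + 4.850635 + 5.097044) = 1.77·11.647313 = 20.615743 m
LRL: c = (6 − d² + 2cos(α−β) − 2d(sin α − sin β))/8 = -0.951774; p = 2π − arccos c = 3.453420 rad; φ = atan2(cos β − cos α, d + sin α − sin β) = -0.382558 rad; t = (φ − α + p/2) mod 2π = 1.473460 rad, q = (β − α − t + p) mod 2π = 0.033919 rad → L = 1.77·(1.473460 + 3.453420 + 0.033919) = 1.77·4.960798 = 8.780613 m
Shortest: LRL with L = 8.780613 m ≈ 8.7806 m

8.7806 m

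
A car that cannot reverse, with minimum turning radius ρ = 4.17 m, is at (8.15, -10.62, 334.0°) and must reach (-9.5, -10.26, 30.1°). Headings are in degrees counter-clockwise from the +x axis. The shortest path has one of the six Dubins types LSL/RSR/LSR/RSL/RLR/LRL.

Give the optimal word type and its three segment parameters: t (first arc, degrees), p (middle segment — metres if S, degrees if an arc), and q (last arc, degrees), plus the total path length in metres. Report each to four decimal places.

RSR: t = 156.0867°, p = 13.7398 m, q = 147.8133°, L = 35.8577 m

Let ψ = atan2(Δy, Δx) = atan2(0.36, -17.65) = 178.8315° be the start→goal bearing.
Normalize: d = |goal − start| / ρ = 17.653671/4.17 = 4.233494, α = (θ_start − ψ) mod 360° = 155.1685° = 2.708201 rad, β = (θ_goal − ψ) mod 360° = 211.2685° = 3.687331 rad.
Common terms: sin α = 0.419951, cos α = -0.907547, sin β = -0.519049, cos β = -0.854745, cos(α−β) = 0.557745, d² = 17.922474. Work in radians in the unit-radius frame; every candidate has L = ρ·(t + p + q).
LSL: p² = 2 + d² − 2cos(α−β) + 2d(sin α − sin β) = 26.757489; p = √p² = 5.172764; φ = atan2(cos β − cos α, d + sin α − sin β) = 0.010208 rad; t = (φ − α) mod 2π = 3.585192 rad, q = (β − φ) mod 2π = 3.677123 rad → L = 4.17·(3.585192 + 5.172764 + 3.677123) = 4.17·12.435079 = 51.854280 m
RSR: p² = 2 + d² − 2cos(α−β) + 2d(sin β − sin α) = 10.856478; p = √p² = 3.294917; φ = atan2(cos α − cos β, d − sin α + sin β) = -0.016026 rad; t = (α − φ) mod 2π = 2.724227 rad, q = (φ − β) mod 2π = 2.579829 rad → L = 4.17·(2.724227 + 3.294917 + 2.579829) = 4.17·8.598973 = 35.857716 m
LSR: p² = d² − 2 + 2cos(α−β) + 2d(sin α + sin β) = 16.198907; p = √p² = 4.024787; φ = atan2(−cos α − cos β, d + sin α + sin β) − atan2(−2, p) = 0.864111 rad; t = (φ − α) mod 2π = 4.439096 rad, q = (φ − β) mod 2π = 3.459966 rad → L = 4.17·(4.439096 + 4.024787 + 3.459966) = 4.17·11.923848 = 49.722446 m
RSL: p² = d² − 2 + 2cos(α−β) − 2d(sin α + sin β) = 17.877021; p = √p² = 4.228123; φ = atan2(cos α + cos β, d − sin α − sin β) − atan2(2, p) = -0.828148 rad; t = (α − φ) mod 2π = 3.536349 rad, q = (β − φ) mod 2π = 4.515478 rad → L = 4.17·(3.536349 + 4.228123 + 4.515478) = 4.17·12.279950 = 51.207390 m
RLR: c = (6 − d² + 2cos(α−β) + 2d(sin α − sin β))/8 = -0.357060; p = 2π − arccos c = 4.347271 rad; φ = atan2(cos α − cos β, d − sin α + sin β) = -0.016026 rad; t = (α − φ + p/2) mod 2π = 4.897862 rad, q = (α − β − t + p) mod 2π = 4.753464 rad → L = 4.17·(4.897862 + 4.347271 + 4.753464) = 4.17·13.998597 = 58.374150 m
LRL: c = (6 − d² + 2cos(α−β) − 2d(sin α − sin β))/8 = -2.344686, |c| > 1 → infeasible
Shortest: RSR with L = 35.857716 m ≈ 35.8577 m
Convert RSR to answer units (arcs ×180/π): t = 2.724227·180/π = 156.0867°, p = ρ·p = 4.17·3.294917 = 13.7398 m, q = 2.579829·180/π = 147.8133°, L = 35.8577 m.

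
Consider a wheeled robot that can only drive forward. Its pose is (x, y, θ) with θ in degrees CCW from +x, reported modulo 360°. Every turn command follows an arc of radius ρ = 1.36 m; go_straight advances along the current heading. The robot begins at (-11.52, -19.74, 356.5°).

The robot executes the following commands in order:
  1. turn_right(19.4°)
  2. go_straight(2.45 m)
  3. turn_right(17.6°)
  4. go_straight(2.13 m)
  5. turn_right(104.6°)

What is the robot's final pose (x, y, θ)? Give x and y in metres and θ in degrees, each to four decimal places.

(-6.9483, -24.5495, 214.9000°)

set_pose: (x, y, θ) = (-11.5200, -19.7400, 356.5000°), ρ = 1.36
turn_right(19.4°): centre at ρ to the right, rotate −19.4° → (-11.0738, -19.8447, 337.1000°)
go_straight(2.45): x += 2.45·cos θ, y += 2.45·sin θ → (-8.8169, -20.7980, 337.1000°)
turn_right(17.6°): centre at ρ to the right, rotate −17.6° → (-8.4629, -21.0167, 319.5000°)
go_straight(2.13): x += 2.13·cos θ, y += 2.13·sin θ → (-6.8432, -22.4000, 319.5000°)
turn_right(104.6°): centre at ρ to the right, rotate −104.6° → (-6.9483, -24.5495, 214.9000°)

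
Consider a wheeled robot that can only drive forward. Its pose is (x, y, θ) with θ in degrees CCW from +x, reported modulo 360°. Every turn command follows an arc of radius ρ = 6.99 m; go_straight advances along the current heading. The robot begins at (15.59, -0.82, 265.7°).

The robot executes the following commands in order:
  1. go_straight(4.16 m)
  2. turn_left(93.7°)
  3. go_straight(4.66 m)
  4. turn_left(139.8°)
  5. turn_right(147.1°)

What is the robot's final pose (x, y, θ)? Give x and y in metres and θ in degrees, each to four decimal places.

set_pose: (x, y, θ) = (15.5900, -0.8200, 265.7000°), ρ = 6.99
go_straight(4.16): x += 4.16·cos θ, y += 4.16·sin θ → (15.2781, -4.9683, 265.7000°)
turn_left(93.7°): centre at ρ to the left, rotate +93.7° → (22.1752, -12.4820, 359.4000°)
go_straight(4.66): x += 4.66·cos θ, y += 4.66·sin θ → (26.8350, -12.5308, 359.4000°)
turn_left(139.8°): centre at ρ to the left, rotate +139.8° → (31.4756, -0.2498, 499.2000° ≡ 139.2000°)
turn_right(147.1°): centre at ρ to the right, rotate −147.1° → (37.0037, 11.9653, -7.9000° ≡ 352.1000°)

(37.0037, 11.9653, 352.1000°)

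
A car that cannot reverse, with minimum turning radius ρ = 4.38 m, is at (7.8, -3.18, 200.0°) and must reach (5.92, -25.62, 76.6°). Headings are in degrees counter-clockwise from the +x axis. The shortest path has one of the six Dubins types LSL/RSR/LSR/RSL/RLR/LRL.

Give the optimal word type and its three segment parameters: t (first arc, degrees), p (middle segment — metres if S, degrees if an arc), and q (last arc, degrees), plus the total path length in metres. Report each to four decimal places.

LSL: t = 46.1873°, p = 18.9197 m, q = 190.4127°, L = 37.0067 m

Let ψ = atan2(Δy, Δx) = atan2(-22.44, -1.88) = -94.7890° be the start→goal bearing.
Normalize: d = |goal − start| / ρ = 22.518615/4.38 = 5.141236, α = (θ_start − ψ) mod 360° = 294.7890° = 5.145039 rad, β = (θ_goal − ψ) mod 360° = 171.3890° = 2.991302 rad.
Common terms: sin α = -0.907858, cos α = 0.419278, sin β = 0.149725, cos β = -0.988728, cos(α−β) = -0.550481, d² = 26.432310. Work in radians in the unit-radius frame; every candidate has L = ρ·(t + p + q).
LSL: p² = 2 + d² − 2cos(α−β) + 2d(sin α − sin β) = 18.658701; p = √p² = 4.319572; φ = atan2(cos β − cos α, d + sin α − sin β) = -0.332026 rad; t = (φ − α) mod 2π = 0.806120 rad, q = (β − φ) mod 2π = 3.323329 rad → L = 4.38·(0.806120 + 4.319572 + 3.323329) = 4.38·8.449021 = 37.006711 m
RSR: p² = 2 + d² − 2cos(α−β) + 2d(sin β − sin α) = 40.407841; p = √p² = 6.356716; φ = atan2(cos α − cos β, d − sin α + sin β) = 0.223351 rad; t = (α − φ) mod 2π = 4.921687 rad, q = (φ − β) mod 2π = 3.515234 rad → L = 4.38·(4.921687 + 6.356716 + 3.515234) = 4.38·14.793638 = 64.796134 m
LSR: p² = d² − 2 + 2cos(α−β) + 2d(sin α + sin β) = 15.535869; p = √p² = 3.941557; φ = atan2(−cos α − cos β, d + sin α + sin β) − atan2(−2, p) = 0.598757 rad; t = (φ − α) mod 2π = 1.736903 rad, q = (φ − β) mod 2π = 3.890640 rad → L = 4.38·(1.736903 + 3.941557 + 3.890640) = 4.38·9.569100 = 41.912657 m
RSL: p² = d² − 2 + 2cos(α−β) − 2d(sin α + sin β) = 31.126828; p = √p² = 5.579142; φ = atan2(cos α + cos β, d − sin α − sin β) − atan2(2, p) = -0.440437 rad; t = (α − φ) mod 2π = 5.585475 rad, q = (β − φ) mod 2π = 3.431739 rad → L = 4.38·(5.585475 + 5.579142 + 3.431739) = 4.38·14.596357 = 63.932042 m
RLR: c = (6 − d² + 2cos(α−β) + 2d(sin α − sin β))/8 = -4.050980, |c| > 1 → infeasible
LRL: c = (6 − d² + 2cos(α−β) − 2d(sin α − sin β))/8 = -1.332338, |c| > 1 → infeasible
Shortest: LSL with L = 37.006711 m ≈ 37.0067 m
Convert LSL to answer units (arcs ×180/π): t = 0.806120·180/π = 46.1873°, p = ρ·p = 4.38·4.319572 = 18.9197 m, q = 3.323329·180/π = 190.4127°, L = 37.0067 m.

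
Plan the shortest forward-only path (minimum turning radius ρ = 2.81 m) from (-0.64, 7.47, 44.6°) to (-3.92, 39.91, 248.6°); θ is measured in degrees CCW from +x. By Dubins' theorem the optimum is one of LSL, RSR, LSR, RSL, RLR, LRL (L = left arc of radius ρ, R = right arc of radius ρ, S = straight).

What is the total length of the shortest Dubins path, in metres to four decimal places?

Let ψ = atan2(Δy, Δx) = atan2(32.44, -3.28) = 95.7735° be the start→goal bearing.
Normalize: d = |goal − start| / ρ = 32.605398/2.81 = 11.603345, α = (θ_start − ψ) mod 360° = 308.8265° = 5.390039 rad, β = (θ_goal − ψ) mod 360° = 152.8265° = 2.667325 rad.
Common terms: sin α = -0.779049, cos α = 0.626964, sin β = 0.456687, cos β = -0.889627, cos(α−β) = -0.913545, d² = 134.637606. Work in radians in the unit-radius frame; every candidate has L = ρ·(t + p + q).
LSL: p² = 2 + d² − 2cos(α−β) + 2d(sin α − sin β) = 109.787364; p = √p² = 10.477947; φ = atan2(cos β − cos α, d + sin α − sin β) = -0.145251 rad; t = (φ − α) mod 2π = 0.747895 rad, q = (β − φ) mod 2π = 2.812576 rad → L = 2.81·(0.747895 + 10.477947 + 2.812576) = 2.81·14.038418 = 39.447955 m
RSR: p² = 2 + d² − 2cos(α−β) + 2d(sin β − sin α) = 167.142030; p = √p² = 12.928342; φ = atan2(cos α − cos β, d − sin α + sin β) = 0.117578 rad; t = (α − φ) mod 2π = 5.272460 rad, q = (φ − β) mod 2π = 3.733439 rad → L = 2.81·(5.272460 + 12.928342 + 3.733439) = 2.81·21.934241 = 61.635217 m
LSR: p² = d² − 2 + 2cos(α−β) + 2d(sin α + sin β) = 123.329575; p = √p² = 11.105385; φ = atan2(−cos α − cos β, d + sin α + sin β) − atan2(−2, p) = 0.201462 rad; t = (φ − α) mod 2π = 1.094609 rad, q = (φ − β) mod 2π = 3.817323 rad → L = 2.81·(1.094609 + 11.105385 + 3.817323) = 2.81·16.017317 = 45.008660 m
RSL: p² = d² − 2 + 2cos(α−β) − 2d(sin α + sin β) = 138.291455; p = √p² = 11.759739; φ = atan2(cos α + cos β, d − sin α − sin β) − atan2(2, p) = -0.190481 rad; t = (α − φ) mod 2π = 5.580520 rad, q = (β − φ) mod 2π = 2.857806 rad → L = 2.81·(5.580520 + 11.759739 + 2.857806) = 2.81·20.198065 = 56.756563 m
RLR: c = (6 − d² + 2cos(α−β) + 2d(sin α − sin β))/8 = -19.892754, |c| > 1 → infeasible
LRL: c = (6 − d² + 2cos(α−β) − 2d(sin α − sin β))/8 = -12.723420, |c| > 1 → infeasible
Shortest: LSL with L = 39.447955 m ≈ 39.4480 m

39.4480 m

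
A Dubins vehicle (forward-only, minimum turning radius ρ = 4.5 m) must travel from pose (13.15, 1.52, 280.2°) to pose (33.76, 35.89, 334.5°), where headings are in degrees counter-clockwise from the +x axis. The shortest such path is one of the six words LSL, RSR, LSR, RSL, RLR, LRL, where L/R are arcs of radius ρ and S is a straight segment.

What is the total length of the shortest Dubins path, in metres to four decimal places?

Let ψ = atan2(Δy, Δx) = atan2(34.37, 20.61) = 59.0510° be the start→goal bearing.
Normalize: d = |goal − start| / ρ = 40.075791/4.5 = 8.905731, α = (θ_start − ψ) mod 360° = 221.1490° = 3.859779 rad, β = (θ_goal − ψ) mod 360° = 275.4490° = 4.807493 rad.
Common terms: sin α = -0.658020, cos α = -0.753000, sin β = -0.995481, cos β = 0.094960, cos(α−β) = 0.583541, d² = 79.312049. Work in radians in the unit-radius frame; every candidate has L = ρ·(t + p + q).
LSL: p² = 2 + d² − 2cos(α−β) + 2d(sin α − sin β) = 86.155641; p = √p² = 9.282006; φ = atan2(cos β − cos α, d + sin α − sin β) = 0.091483 rad; t = (φ − α) mod 2π = 2.514889 rad, q = (β − φ) mod 2π = 4.716010 rad → L = 4.5·(2.514889 + 9.282006 + 4.716010) = 4.5·16.512905 = 74.308074 m
RSR: p² = 2 + d² − 2cos(α−β) + 2d(sin β − sin α) = 74.134293; p = √p² = 8.610127; φ = atan2(cos α − cos β, d − sin α + sin β) = -0.098644 rad; t = (α − φ) mod 2π = 3.958423 rad, q = (φ − β) mod 2π = 1.377049 rad → L = 4.5·(3.958423 + 8.610127 + 1.377049) = 4.5·13.945599 = 62.755195 m
LSR: p² = d² − 2 + 2cos(α−β) + 2d(sin α + sin β) = 49.027859; p = √p² = 7.001990; φ = atan2(−cos α − cos β, d + sin α + sin β) − atan2(−2, p) = 0.368713 rad; t = (φ − α) mod 2π = 2.792119 rad, q = (φ − β) mod 2π = 1.844406 rad → L = 4.5·(2.792119 + 7.001990 + 1.844406) = 4.5·11.638515 = 52.373316 m
RSL: p² = d² − 2 + 2cos(α−β) − 2d(sin α + sin β) = 107.930405; p = √p² = 10.388956; φ = atan2(cos α + cos β, d − sin α − sin β) − atan2(2, p) = -0.252424 rad; t = (α − φ) mod 2π = 4.112203 rad, q = (β − φ) mod 2π = 5.059917 rad → L = 4.5·(4.112203 + 10.388956 + 5.059917) = 4.5·19.561075 = 88.024839 m
RLR: c = (6 − d² + 2cos(α−β) + 2d(sin α − sin β))/8 = -8.266787, |c| > 1 → infeasible
LRL: c = (6 − d² + 2cos(α−β) − 2d(sin α − sin β))/8 = -9.769455, |c| > 1 → infeasible
Shortest: LSR with L = 52.373316 m ≈ 52.3733 m

52.3733 m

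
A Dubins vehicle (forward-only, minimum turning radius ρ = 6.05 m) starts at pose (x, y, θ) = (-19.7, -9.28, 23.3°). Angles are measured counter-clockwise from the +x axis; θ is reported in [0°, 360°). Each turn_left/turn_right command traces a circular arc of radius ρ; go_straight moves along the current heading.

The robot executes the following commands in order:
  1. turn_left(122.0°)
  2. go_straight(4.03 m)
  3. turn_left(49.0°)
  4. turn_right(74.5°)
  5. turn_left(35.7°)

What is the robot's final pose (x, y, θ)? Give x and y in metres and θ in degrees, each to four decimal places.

set_pose: (x, y, θ) = (-19.7000, -9.2800, 23.3000°), ρ = 6.05
turn_left(122.0°): centre at ρ to the left, rotate +122.0° → (-18.6489, 1.2506, 145.3000°)
go_straight(4.03): x += 4.03·cos θ, y += 4.03·sin θ → (-21.9621, 3.5448, 145.3000°)
turn_left(49.0°): centre at ρ to the left, rotate +49.0° → (-26.9006, 4.4333, 194.3000°)
turn_right(74.5°): centre at ρ to the right, rotate −74.5° → (-33.6450, 7.2892, 119.8000°)
turn_left(35.7°): centre at ρ to the left, rotate +35.7° → (-36.3860, 9.7878, 155.5000°)

(-36.3860, 9.7878, 155.5000°)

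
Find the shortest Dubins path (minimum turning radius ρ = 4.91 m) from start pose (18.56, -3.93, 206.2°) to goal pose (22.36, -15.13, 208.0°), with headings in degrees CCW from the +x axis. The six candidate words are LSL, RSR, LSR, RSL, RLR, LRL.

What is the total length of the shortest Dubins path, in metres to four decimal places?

Let ψ = atan2(Δy, Δx) = atan2(-11.20, 3.80) = -71.2587° be the start→goal bearing.
Normalize: d = |goal − start| / ρ = 11.827088/4.91 = 2.408775, α = (θ_start − ψ) mod 360° = 277.4587° = 4.842567 rad, β = (θ_goal − ψ) mod 360° = 279.2587° = 4.873983 rad.
Common terms: sin α = -0.991539, cos α = 0.129811, sin β = -0.986972, cos β = 0.160892, cos(α−β) = 0.999507, d² = 5.802199. Work in radians in the unit-radius frame; every candidate has L = ρ·(t + p + q).
LSL: p² = 2 + d² − 2cos(α−β) + 2d(sin α − sin β) = 5.781186; p = √p² = 2.404410; φ = atan2(cos β − cos α, d + sin α − sin β) = 0.012927 rad; t = (φ − α) mod 2π = 1.453545 rad, q = (β − φ) mod 2π = 4.861056 rad → L = 4.91·(1.453545 + 2.404410 + 4.861056) = 4.91·8.719011 = 42.810343 m
RSR: p² = 2 + d² − 2cos(α−β) + 2d(sin β − sin α) = 5.825187; p = √p² = 2.413542; φ = atan2(cos α − cos β, d − sin α + sin β) = -0.012878 rad; t = (α − φ) mod 2π = 4.855445 rad, q = (φ − β) mod 2π = 1.396324 rad → L = 4.91·(4.855445 + 2.413542 + 1.396324) = 4.91·8.665312 = 42.546680 m
LSR: p² = d² − 2 + 2cos(α−β) + 2d(sin α + sin β) = -3.730364 < 0 → infeasible
RSL: p² = d² − 2 + 2cos(α−β) − 2d(sin α + sin β) = 15.332789; p = √p² = 3.915711; φ = atan2(cos α + cos β, d − sin α − sin β) − atan2(2, p) = -0.406057 rad; t = (α − φ) mod 2π = 5.248625 rad, q = (β − φ) mod 2π = 5.280040 rad → L = 4.91·(5.248625 + 3.915711 + 5.280040) = 4.91·14.444376 = 70.921884 m
RLR: c = (6 − d² + 2cos(α−β) + 2d(sin α − sin β))/8 = 0.271852; p = 2π − arccos c = 4.987706 rad; φ = atan2(cos α − cos β, d − sin α + sin β) = -0.012878 rad; t = (α − φ + p/2) mod 2π = 1.066113 rad, q = (α − β − t + p) mod 2π = 3.890177 rad → L = 4.91·(1.066113 + 4.987706 + 3.890177) = 4.91·9.943995 = 48.825017 m
LRL: c = (6 − d² + 2cos(α−β) − 2d(sin α − sin β))/8 = 0.277352; p = 2π − arccos c = 4.993426 rad; φ = atan2(cos β − cos α, d + sin α − sin β) = 0.012927 rad; t = (φ − α + p/2) mod 2π = 3.950258 rad, q = (β − α − t + p) mod 2π = 1.074584 rad → L = 4.91·(3.950258 + 4.993426 + 1.074584) = 4.91·10.018267 = 49.189692 m
Shortest: RSR with L = 42.546680 m ≈ 42.5467 m

42.5467 m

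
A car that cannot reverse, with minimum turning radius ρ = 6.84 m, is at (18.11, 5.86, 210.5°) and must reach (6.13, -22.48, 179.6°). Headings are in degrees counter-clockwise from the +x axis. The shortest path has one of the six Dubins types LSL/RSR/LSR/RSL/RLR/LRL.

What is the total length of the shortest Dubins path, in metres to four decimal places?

33.5938 m

Let ψ = atan2(Δy, Δx) = atan2(-28.34, -11.98) = -112.9150° be the start→goal bearing.
Normalize: d = |goal − start| / ρ = 30.768100/6.84 = 4.498260, α = (θ_start − ψ) mod 360° = 323.4150° = 5.644656 rad, β = (θ_goal − ψ) mod 360° = 292.5150° = 5.105349 rad.
Common terms: sin α = -0.596015, cos α = 0.802973, sin β = -0.923780, cos β = 0.382924, cos(α−β) = 0.858065, d² = 20.234346. Work in radians in the unit-radius frame; every candidate has L = ρ·(t + p + q).
LSL: p² = 2 + d² − 2cos(α−β) + 2d(sin α − sin β) = 23.466954; p = √p² = 4.844270; φ = atan2(cos β − cos α, d + sin α − sin β) = -0.086819 rad; t = (φ − α) mod 2π = 0.551710 rad, q = (β − φ) mod 2π = 5.192168 rad → L = 6.84·(0.551710 + 4.844270 + 5.192168) = 6.84·10.588149 = 72.422938 m
RSR: p² = 2 + d² − 2cos(α−β) + 2d(sin β − sin α) = 17.569478; p = √p² = 4.191596; φ = atan2(cos α − cos β, d − sin α + sin β) = 0.100381 rad; t = (α − φ) mod 2π = 5.544275 rad, q = (φ − β) mod 2π = 1.278217 rad → L = 6.84·(5.544275 + 4.191596 + 1.278217) = 6.84·11.014088 = 75.336363 m
LSR: p² = d² − 2 + 2cos(α−β) + 2d(sin α + sin β) = 6.277608; p = √p² = 2.505516; φ = atan2(−cos α − cos β, d + sin α + sin β) − atan2(−2, p) = 0.294749 rad; t = (φ − α) mod 2π = 0.933279 rad, q = (φ − β) mod 2π = 1.472586 rad → L = 6.84·(0.933279 + 2.505516 + 1.472586) = 6.84·4.911380 = 33.593841 m
RSL: p² = d² − 2 + 2cos(α−β) − 2d(sin α + sin β) = 33.623343; p = √p² = 5.798564; φ = atan2(cos α + cos β, d − sin α − sin β) − atan2(2, p) = -0.137572 rad; t = (α − φ) mod 2π = 5.782228 rad, q = (β − φ) mod 2π = 5.242921 rad → L = 6.84·(5.782228 + 5.798564 + 5.242921) = 6.84·16.823713 = 115.074194 m
RLR: c = (6 − d² + 2cos(α−β) + 2d(sin α − sin β))/8 = -1.196185, |c| > 1 → infeasible
LRL: c = (6 − d² + 2cos(α−β) − 2d(sin α − sin β))/8 = -1.933369, |c| > 1 → infeasible
Shortest: LSR with L = 33.593841 m ≈ 33.5938 m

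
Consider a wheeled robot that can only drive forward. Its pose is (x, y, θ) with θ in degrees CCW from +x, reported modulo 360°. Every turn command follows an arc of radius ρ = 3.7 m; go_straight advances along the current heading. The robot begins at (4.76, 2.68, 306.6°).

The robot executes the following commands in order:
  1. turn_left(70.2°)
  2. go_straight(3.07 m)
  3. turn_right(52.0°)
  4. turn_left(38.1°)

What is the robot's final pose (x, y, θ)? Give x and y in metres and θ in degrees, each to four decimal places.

(17.2610, 1.0408, 2.9000°)

set_pose: (x, y, θ) = (4.7600, 2.6800, 306.6000°), ρ = 3.7
turn_left(70.2°): centre at ρ to the left, rotate +70.2° → (8.7998, 1.3439, 376.8000° ≡ 16.8000°)
go_straight(3.07): x += 3.07·cos θ, y += 3.07·sin θ → (11.7388, 2.2313, 16.8000°)
turn_right(52.0°): centre at ρ to the right, rotate −52.0° → (14.9410, 1.7126, -35.2000° ≡ 324.8000°)
turn_left(38.1°): centre at ρ to the left, rotate +38.1° → (17.2610, 1.0408, 362.9000° ≡ 2.9000°)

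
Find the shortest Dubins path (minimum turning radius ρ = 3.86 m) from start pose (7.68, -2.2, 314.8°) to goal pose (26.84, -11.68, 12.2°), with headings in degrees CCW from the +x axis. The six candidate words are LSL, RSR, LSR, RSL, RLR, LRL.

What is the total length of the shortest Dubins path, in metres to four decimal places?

21.6024 m

Let ψ = atan2(Δy, Δx) = atan2(-9.48, 19.16) = -26.3253° be the start→goal bearing.
Normalize: d = |goal − start| / ρ = 21.376997/3.86 = 5.538082, α = (θ_start − ψ) mod 360° = 341.1253° = 5.953760 rad, β = (θ_goal − ψ) mod 360° = 38.5253° = 0.672394 rad.
Common terms: sin α = -0.323499, cos α = 0.946228, sin β = 0.622860, cos β = 0.782333, cos(α−β) = 0.538771, d² = 30.670354. Work in radians in the unit-radius frame; every candidate has L = ρ·(t + p + q).
LSL: p² = 2 + d² − 2cos(α−β) + 2d(sin α − sin β) = 21.110776; p = √p² = 4.594646; φ = atan2(cos β − cos α, d + sin α − sin β) = -0.035679 rad; t = (φ − α) mod 2π = 0.293747 rad, q = (β − φ) mod 2π = 0.708072 rad → L = 3.86·(0.293747 + 4.594646 + 0.708072) = 3.86·5.596465 = 21.602357 m
RSR: p² = 2 + d² − 2cos(α−β) + 2d(sin β − sin α) = 42.074848; p = √p² = 6.486513; φ = atan2(cos α − cos β, d − sin α + sin β) = 0.025270 rad; t = (α − φ) mod 2π = 5.928490 rad, q = (φ − β) mod 2π = 5.636061 rad → L = 3.86·(5.928490 + 6.486513 + 5.636061) = 3.86·18.051064 = 69.677108 m
LSR: p² = d² − 2 + 2cos(α−β) + 2d(sin α + sin β) = 33.063669; p = √p² = 5.750102; φ = atan2(−cos α − cos β, d + sin α + sin β) − atan2(−2, p) = 0.046841 rad; t = (φ − α) mod 2π = 0.376267 rad, q = (φ − β) mod 2π = 5.657633 rad → L = 3.86·(0.376267 + 5.750102 + 5.657633) = 3.86·11.784002 = 45.486246 m
RSL: p² = d² − 2 + 2cos(α−β) − 2d(sin α + sin β) = 26.432122; p = √p² = 5.141218; φ = atan2(cos α + cos β, d − sin α − sin β) − atan2(2, p) = -0.052289 rad; t = (α − φ) mod 2π = 6.006049 rad, q = (β − φ) mod 2π = 0.724682 rad → L = 3.86·(6.006049 + 5.141218 + 0.724682) = 3.86·11.871949 = 45.825723 m
RLR: c = (6 − d² + 2cos(α−β) + 2d(sin α − sin β))/8 = -4.259356, |c| > 1 → infeasible
LRL: c = (6 − d² + 2cos(α−β) − 2d(sin α − sin β))/8 = -1.638847, |c| > 1 → infeasible
Shortest: LSL with L = 21.602357 m ≈ 21.6024 m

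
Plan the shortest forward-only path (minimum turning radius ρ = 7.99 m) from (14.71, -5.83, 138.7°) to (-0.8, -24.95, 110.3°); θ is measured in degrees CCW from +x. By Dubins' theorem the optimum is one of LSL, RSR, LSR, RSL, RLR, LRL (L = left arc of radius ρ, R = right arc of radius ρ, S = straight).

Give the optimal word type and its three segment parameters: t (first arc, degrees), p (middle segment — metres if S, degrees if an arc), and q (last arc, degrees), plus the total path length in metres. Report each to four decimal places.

LRL: t = 215.0117°, p = 263.6917°, q = 20.2801°, L = 69.5841 m

Let ψ = atan2(Δy, Δx) = atan2(-19.12, -15.51) = -129.0487° be the start→goal bearing.
Normalize: d = |goal − start| / ρ = 24.619799/7.99 = 3.081327, α = (θ_start − ψ) mod 360° = 267.7487° = 4.673096 rad, β = (θ_goal − ψ) mod 360° = 239.3487° = 4.177423 rad.
Common terms: sin α = -0.999228, cos α = -0.039282, sin β = -0.860286, cos β = -0.509812, cos(α−β) = 0.879649, d² = 9.494573. Work in radians in the unit-radius frame; every candidate has L = ρ·(t + p + q).
LSL: p² = 2 + d² − 2cos(α−β) + 2d(sin α − sin β) = 8.879023; p = √p² = 2.979769; φ = atan2(cos β − cos α, d + sin α − sin β) = -0.158572 rad; t = (φ − α) mod 2π = 1.451517 rad, q = (β − φ) mod 2π = 4.335995 rad → L = 7.99·(1.451517 + 2.979769 + 4.335995) = 7.99·8.767281 = 70.050574 m
RSR: p² = 2 + d² − 2cos(α−β) + 2d(sin β − sin α) = 10.591529; p = √p² = 3.254463; φ = atan2(cos α − cos β, d − sin α + sin β) = 0.145088 rad; t = (α − φ) mod 2π = 4.528008 rad, q = (φ − β) mod 2π = 2.250851 rad → L = 7.99·(4.528008 + 3.254463 + 2.250851) = 7.99·10.033322 = 80.166240 m
LSR: p² = d² − 2 + 2cos(α−β) + 2d(sin α + sin β) = -2.205670 < 0 → infeasible
RSL: p² = d² − 2 + 2cos(α−β) − 2d(sin α + sin β) = 20.713411; p = √p² = 4.551199; φ = atan2(cos α + cos β, d − sin α − sin β) − atan2(2, p) = -0.524721 rad; t = (α − φ) mod 2π = 5.197818 rad, q = (β − φ) mod 2π = 4.702144 rad → L = 7.99·(5.197818 + 4.551199 + 4.702144) = 7.99·14.451160 = 115.464772 m
RLR: c = (6 − d² + 2cos(α−β) + 2d(sin α − sin β))/8 = -0.323941; p = 2π − arccos c = 4.382497 rad; φ = atan2(cos α − cos β, d − sin α + sin β) = 0.145088 rad; t = (α − φ + p/2) mod 2π = 0.436071 rad, q = (α − β − t + p) mod 2π = 4.442099 rad → L = 7.99·(0.436071 + 4.382497 + 4.442099) = 7.99·9.260667 = 73.992729 m
LRL: c = (6 − d² + 2cos(α−β) − 2d(sin α − sin β))/8 = -0.109878; p = 2π − arccos c = 4.602289 rad; φ = atan2(cos β − cos α, d + sin α − sin β) = -0.158572 rad; t = (φ − α + p/2) mod 2π = 3.752662 rad, q = (β − α − t + p) mod 2π = 0.353954 rad → L = 7.99·(3.752662 + 4.602289 + 0.353954) = 7.99·8.708904 = 69.584143 m
Shortest: LRL with L = 69.584143 m ≈ 69.5841 m
Convert LRL to answer units (arcs ×180/π): t = 3.752662·180/π = 215.0117°, p = 4.602289·180/π = 263.6917°, q = 0.353954·180/π = 20.2801°, L = 69.5841 m.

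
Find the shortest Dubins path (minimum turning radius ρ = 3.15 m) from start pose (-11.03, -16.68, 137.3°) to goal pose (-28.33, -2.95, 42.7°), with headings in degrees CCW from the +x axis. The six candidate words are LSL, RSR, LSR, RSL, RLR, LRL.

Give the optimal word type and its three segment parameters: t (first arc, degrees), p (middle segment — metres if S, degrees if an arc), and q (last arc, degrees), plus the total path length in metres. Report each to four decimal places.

Let ψ = atan2(Δy, Δx) = atan2(13.73, -17.30) = 141.5630° be the start→goal bearing.
Normalize: d = |goal − start| / ρ = 22.086260/3.15 = 7.011511, α = (θ_start − ψ) mod 360° = 355.7370° = 6.208782 rad, β = (θ_goal − ψ) mod 360° = 261.1370° = 4.557700 rad.
Common terms: sin α = -0.074335, cos α = 0.997233, sin β = -0.988060, cos β = -0.154073, cos(α−β) = -0.080199, d² = 49.161290. Work in radians in the unit-radius frame; every candidate has L = ρ·(t + p + q).
LSL: p² = 2 + d² − 2cos(α−β) + 2d(sin α − sin β) = 64.134865; p = √p² = 8.008425; φ = atan2(cos β − cos α, d + sin α − sin β) = -0.144262 rad; t = (φ − α) mod 2π = 6.213327 rad, q = (β − φ) mod 2π = 4.701962 rad → L = 3.15·(6.213327 + 8.008425 + 4.701962) = 3.15·18.923714 = 59.609698 m
RSR: p² = 2 + d² − 2cos(α−β) + 2d(sin β − sin α) = 38.508510; p = √p² = 6.205523; φ = atan2(cos α − cos β, d − sin α + sin β) = 0.186610 rad; t = (α − φ) mod 2π = 6.022171 rad, q = (φ − β) mod 2π = 1.912096 rad → L = 3.15·(6.022171 + 6.205523 + 1.912096) = 3.15·14.139789 = 44.540336 m
LSR: p² = d² − 2 + 2cos(α−β) + 2d(sin α + sin β) = 32.102908; p = √p² = 5.665943; φ = atan2(−cos α − cos β, d + sin α + sin β) − atan2(−2, p) = 0.198542 rad; t = (φ − α) mod 2π = 0.272945 rad, q = (φ − β) mod 2π = 1.924027 rad → L = 3.15·(0.272945 + 5.665943 + 1.924027) = 3.15·7.862915 = 24.768183 m
RSL: p² = d² − 2 + 2cos(α−β) − 2d(sin α + sin β) = 61.898876; p = √p² = 7.867584; φ = atan2(cos α + cos β, d − sin α − sin β) − atan2(2, p) = -0.144882 rad; t = (α − φ) mod 2π = 0.070478 rad, q = (β − φ) mod 2π = 4.702582 rad → L = 3.15·(0.070478 + 7.867584 + 4.702582) = 3.15·12.640644 = 39.818027 m
RLR: c = (6 − d² + 2cos(α−β) + 2d(sin α − sin β))/8 = -3.813564, |c| > 1 → infeasible
LRL: c = (6 − d² + 2cos(α−β) − 2d(sin α − sin β))/8 = -7.016858, |c| > 1 → infeasible
Shortest: LSR with L = 24.768183 m ≈ 24.7682 m
Convert LSR to answer units (arcs ×180/π): t = 0.272945·180/π = 15.6386°, p = ρ·p = 3.15·5.665943 = 17.8477 m, q = 1.924027·180/π = 110.2386°, L = 24.7682 m.

LSR: t = 15.6386°, p = 17.8477 m, q = 110.2386°, L = 24.7682 m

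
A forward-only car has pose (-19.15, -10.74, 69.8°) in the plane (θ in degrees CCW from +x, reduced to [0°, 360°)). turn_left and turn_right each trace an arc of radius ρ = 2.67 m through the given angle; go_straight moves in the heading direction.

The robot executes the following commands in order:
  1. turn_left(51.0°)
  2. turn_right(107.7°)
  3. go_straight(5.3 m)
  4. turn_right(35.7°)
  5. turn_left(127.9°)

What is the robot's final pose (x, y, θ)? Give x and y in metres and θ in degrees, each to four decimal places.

set_pose: (x, y, θ) = (-19.1500, -10.7400, 69.8000°), ρ = 2.67
turn_left(51.0°): centre at ρ to the left, rotate +51.0° → (-19.3624, -8.4509, 120.8000°)
turn_right(107.7°): centre at ρ to the right, rotate −107.7° → (-17.6741, -4.4832, 13.1000°)
go_straight(5.3): x += 5.3·cos θ, y += 5.3·sin θ → (-12.5120, -3.2820, 13.1000°)
turn_right(35.7°): centre at ρ to the right, rotate −35.7° → (-10.8808, -3.4175, -22.6000° ≡ 337.4000°)
turn_left(127.9°): centre at ρ to the left, rotate +127.9° → (-7.2794, -0.2480, 465.3000° ≡ 105.3000°)

(-7.2794, -0.2480, 105.3000°)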